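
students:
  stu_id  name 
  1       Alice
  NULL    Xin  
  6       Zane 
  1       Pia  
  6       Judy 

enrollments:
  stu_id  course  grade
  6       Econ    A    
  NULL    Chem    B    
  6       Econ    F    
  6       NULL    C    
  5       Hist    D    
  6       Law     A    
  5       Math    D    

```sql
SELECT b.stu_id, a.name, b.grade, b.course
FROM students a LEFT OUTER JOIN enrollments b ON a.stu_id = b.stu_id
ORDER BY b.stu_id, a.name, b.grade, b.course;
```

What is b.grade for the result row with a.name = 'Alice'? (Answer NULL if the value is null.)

NULL

LEFT JOIN keeps every row from `students`; unmatched rows get NULL for `enrollments`'s columns.
Matching on a.stu_id = b.stu_id. A NULL in a compared column never satisfies the condition.
- a row (stu_id=1): no match → kept, b columns NULL.
- a row (stu_id=NULL): no match → kept, b columns NULL.
- a row (stu_id=6): matches 4 b row(s) → 4 output row(s).
- a row (stu_id=1): no match → kept, b columns NULL.
- a row (stu_id=6): matches 4 b row(s) → 4 output row(s).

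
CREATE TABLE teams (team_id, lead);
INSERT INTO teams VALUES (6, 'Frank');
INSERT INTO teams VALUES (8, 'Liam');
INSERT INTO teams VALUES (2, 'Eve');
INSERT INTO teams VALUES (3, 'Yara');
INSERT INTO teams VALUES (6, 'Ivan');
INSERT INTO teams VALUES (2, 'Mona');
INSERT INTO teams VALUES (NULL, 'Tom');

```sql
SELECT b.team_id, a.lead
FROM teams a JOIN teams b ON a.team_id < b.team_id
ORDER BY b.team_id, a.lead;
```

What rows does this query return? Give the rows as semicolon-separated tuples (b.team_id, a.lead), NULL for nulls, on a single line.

INNER JOIN keeps only pairs where the ON condition holds.
Matching on a.team_id < b.team_id. A NULL in a compared column never satisfies the condition.
Matched pairs: 13.

(3, Eve); (3, Mona); (6, Eve); (6, Eve); (6, Mona); (6, Mona); (6, Yara); (6, Yara); (8, Eve); (8, Frank); (8, Ivan); (8, Mona); (8, Yara)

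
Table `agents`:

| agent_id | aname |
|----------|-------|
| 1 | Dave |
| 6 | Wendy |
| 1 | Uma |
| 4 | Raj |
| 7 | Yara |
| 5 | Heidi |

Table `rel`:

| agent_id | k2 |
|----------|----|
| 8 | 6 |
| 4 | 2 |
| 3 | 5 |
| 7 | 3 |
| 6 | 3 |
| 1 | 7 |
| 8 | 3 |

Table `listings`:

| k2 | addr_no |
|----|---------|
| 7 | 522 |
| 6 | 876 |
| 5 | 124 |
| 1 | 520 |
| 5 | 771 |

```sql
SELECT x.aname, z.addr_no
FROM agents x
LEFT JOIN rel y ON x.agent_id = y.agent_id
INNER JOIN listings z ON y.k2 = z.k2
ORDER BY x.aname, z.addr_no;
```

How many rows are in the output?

Step 1 — x LEFT JOIN y on agent_id → 6 row(s).
Then INNER JOIN `listings z` on k2: keep only rows whose y.k2 appears in z.
Result: 2 row(s).

2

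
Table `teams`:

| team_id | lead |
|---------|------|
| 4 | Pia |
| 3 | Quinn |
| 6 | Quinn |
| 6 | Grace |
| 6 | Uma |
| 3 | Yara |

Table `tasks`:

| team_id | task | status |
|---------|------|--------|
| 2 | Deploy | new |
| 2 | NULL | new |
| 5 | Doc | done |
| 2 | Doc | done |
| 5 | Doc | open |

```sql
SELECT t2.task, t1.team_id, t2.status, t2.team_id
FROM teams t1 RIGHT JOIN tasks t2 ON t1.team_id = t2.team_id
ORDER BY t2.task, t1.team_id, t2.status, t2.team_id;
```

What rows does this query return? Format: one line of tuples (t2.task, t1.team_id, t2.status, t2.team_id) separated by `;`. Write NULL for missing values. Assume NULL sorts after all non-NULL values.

RIGHT JOIN keeps every row from `tasks`; unmatched rows get NULL for `teams`'s columns.
Matching on t1.team_id = t2.team_id.
Matched pairs: 0; unmatched t2 rows kept: 5.

(Deploy, NULL, new, 2); (Doc, NULL, done, 2); (Doc, NULL, done, 5); (Doc, NULL, open, 5); (NULL, NULL, new, 2)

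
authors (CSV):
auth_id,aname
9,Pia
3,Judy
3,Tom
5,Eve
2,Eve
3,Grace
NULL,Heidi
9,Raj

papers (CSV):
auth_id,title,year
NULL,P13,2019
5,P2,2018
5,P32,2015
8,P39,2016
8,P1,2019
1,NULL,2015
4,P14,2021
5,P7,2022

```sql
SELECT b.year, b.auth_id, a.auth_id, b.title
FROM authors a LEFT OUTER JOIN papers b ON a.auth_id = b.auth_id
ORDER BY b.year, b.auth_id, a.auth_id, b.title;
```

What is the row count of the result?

LEFT JOIN keeps every row from `authors`; unmatched rows get NULL for `papers`'s columns.
Matching on a.auth_id = b.auth_id. A NULL in a compared column never satisfies the condition.
- a (auth_id=9) has no partner → padded with NULL.
- a (auth_id=3) has no partner → padded with NULL.
- a (auth_id=3) has no partner → padded with NULL.
- a (auth_id=5) pairs with 3 row(s) of b.
- a (auth_id=2) has no partner → padded with NULL.
- a (auth_id=3) has no partner → padded with NULL.
- a (auth_id=NULL) has no partner → padded with NULL.
- a (auth_id=9) has no partner → padded with NULL.
Total: 3 matched + 7 padded = 10 rows.

10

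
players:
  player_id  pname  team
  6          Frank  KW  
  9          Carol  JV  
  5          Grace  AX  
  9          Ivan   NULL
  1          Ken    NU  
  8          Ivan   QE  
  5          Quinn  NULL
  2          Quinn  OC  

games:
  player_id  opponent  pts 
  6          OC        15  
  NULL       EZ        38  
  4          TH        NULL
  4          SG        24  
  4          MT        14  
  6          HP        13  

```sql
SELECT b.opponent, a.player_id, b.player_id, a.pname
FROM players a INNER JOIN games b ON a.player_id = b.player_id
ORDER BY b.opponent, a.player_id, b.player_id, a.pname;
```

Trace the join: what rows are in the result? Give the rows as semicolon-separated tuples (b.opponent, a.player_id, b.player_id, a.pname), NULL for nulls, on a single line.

(HP, 6, 6, Frank); (OC, 6, 6, Frank)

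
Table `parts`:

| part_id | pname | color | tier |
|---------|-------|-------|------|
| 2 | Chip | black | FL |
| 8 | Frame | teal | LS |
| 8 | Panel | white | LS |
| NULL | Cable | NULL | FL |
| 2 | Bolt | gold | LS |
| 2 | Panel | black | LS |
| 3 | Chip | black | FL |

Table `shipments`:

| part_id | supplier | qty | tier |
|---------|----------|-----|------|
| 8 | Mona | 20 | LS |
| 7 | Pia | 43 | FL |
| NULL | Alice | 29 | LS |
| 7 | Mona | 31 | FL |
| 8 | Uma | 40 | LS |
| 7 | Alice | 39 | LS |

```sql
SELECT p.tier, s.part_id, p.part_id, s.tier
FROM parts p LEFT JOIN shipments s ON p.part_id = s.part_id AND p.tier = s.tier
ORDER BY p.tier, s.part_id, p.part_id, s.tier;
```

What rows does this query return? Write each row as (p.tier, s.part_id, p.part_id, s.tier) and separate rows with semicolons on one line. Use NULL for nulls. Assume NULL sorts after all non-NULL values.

(FL, NULL, 2, NULL); (FL, NULL, 3, NULL); (FL, NULL, NULL, NULL); (LS, 8, 8, LS); (LS, 8, 8, LS); (LS, 8, 8, LS); (LS, 8, 8, LS); (LS, NULL, 2, NULL); (LS, NULL, 2, NULL)

LEFT JOIN keeps every row from `parts`; unmatched rows get NULL for `shipments`'s columns.
Matching on p.part_id = s.part_id AND p.tier = s.tier. A NULL in a compared column never satisfies the condition.
Matched pairs: 4; unmatched p rows kept: 5.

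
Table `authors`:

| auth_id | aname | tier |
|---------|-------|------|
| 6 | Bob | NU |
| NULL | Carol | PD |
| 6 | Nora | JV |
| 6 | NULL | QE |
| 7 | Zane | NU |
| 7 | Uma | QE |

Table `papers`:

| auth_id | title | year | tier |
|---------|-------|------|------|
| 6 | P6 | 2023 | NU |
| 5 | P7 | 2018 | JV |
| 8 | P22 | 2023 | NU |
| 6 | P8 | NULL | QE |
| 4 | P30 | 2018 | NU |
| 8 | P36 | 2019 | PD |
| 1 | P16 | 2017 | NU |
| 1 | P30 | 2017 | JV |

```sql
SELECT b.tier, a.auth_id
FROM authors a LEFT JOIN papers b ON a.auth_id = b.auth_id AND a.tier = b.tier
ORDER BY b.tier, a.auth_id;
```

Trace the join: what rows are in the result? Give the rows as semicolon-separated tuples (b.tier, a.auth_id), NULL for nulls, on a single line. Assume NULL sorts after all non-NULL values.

LEFT JOIN keeps every row from `authors`; unmatched rows get NULL for `papers`'s columns.
Matching on a.auth_id = b.auth_id AND a.tier = b.tier. A NULL in a compared column never satisfies the condition.
- a[0] auth_id=6, tier=NU → 1 match(es) in b → 1 row(s).
- a[1] auth_id=NULL, tier=PD → no match; kept with NULLs on the b side.
- a[2] auth_id=6, tier=JV → no match; kept with NULLs on the b side.
- a[3] auth_id=6, tier=QE → 1 match(es) in b → 1 row(s).
- a[4] auth_id=7, tier=NU → no match; kept with NULLs on the b side.
- a[5] auth_id=7, tier=QE → no match; kept with NULLs on the b side.
After projecting and ordering:
b.tier | a.auth_id
NU | 6
QE | 6
NULL | 6
NULL | 7
NULL | 7
NULL | NULL

(NU, 6); (QE, 6); (NULL, 6); (NULL, 7); (NULL, 7); (NULL, NULL)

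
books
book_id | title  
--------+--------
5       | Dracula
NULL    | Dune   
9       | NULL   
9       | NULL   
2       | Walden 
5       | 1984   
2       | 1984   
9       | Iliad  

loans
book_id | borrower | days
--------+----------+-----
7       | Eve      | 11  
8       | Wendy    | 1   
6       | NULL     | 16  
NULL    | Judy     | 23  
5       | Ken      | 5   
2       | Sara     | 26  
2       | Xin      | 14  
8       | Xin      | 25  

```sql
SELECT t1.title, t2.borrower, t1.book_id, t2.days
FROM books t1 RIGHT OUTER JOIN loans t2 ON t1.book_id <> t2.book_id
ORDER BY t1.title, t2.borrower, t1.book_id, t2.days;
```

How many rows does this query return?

RIGHT JOIN keeps every row from `loans`; unmatched rows get NULL for `books`'s columns.
Matching on t1.book_id <> t2.book_id. A NULL in a compared column never satisfies the condition.
- t1[0] book_id=5 → 6 match(es) in t2 → 6 row(s).
- t1[1] book_id=NULL → no match.
- t1[2] book_id=9 → 7 match(es) in t2 → 7 row(s).
- t1[3] book_id=9 → 7 match(es) in t2 → 7 row(s).
- t1[4] book_id=2 → 5 match(es) in t2 → 5 row(s).
- t1[5] book_id=5 → 6 match(es) in t2 → 6 row(s).
- t1[6] book_id=2 → 5 match(es) in t2 → 5 row(s).
- t1[7] book_id=9 → 7 match(es) in t2 → 7 row(s).
- 1 row(s) from t2 found no t1 partner → padded with NULL.
Total: 43 matched + 1 padded = 44 rows.

44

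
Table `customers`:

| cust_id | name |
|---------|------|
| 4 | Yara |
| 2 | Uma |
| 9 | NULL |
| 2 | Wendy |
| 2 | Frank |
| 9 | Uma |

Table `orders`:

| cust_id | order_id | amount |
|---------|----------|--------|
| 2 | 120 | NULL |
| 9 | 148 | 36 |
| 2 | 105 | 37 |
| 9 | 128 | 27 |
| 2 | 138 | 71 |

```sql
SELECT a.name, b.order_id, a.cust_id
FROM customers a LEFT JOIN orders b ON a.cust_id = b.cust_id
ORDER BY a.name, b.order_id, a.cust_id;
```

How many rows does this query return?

LEFT JOIN keeps every row from `customers`; unmatched rows get NULL for `orders`'s columns.
Matching on a.cust_id = b.cust_id.
Matched pairs: 13; unmatched a rows kept: 1.
Total: 13 matched + 1 padded = 14 rows.

14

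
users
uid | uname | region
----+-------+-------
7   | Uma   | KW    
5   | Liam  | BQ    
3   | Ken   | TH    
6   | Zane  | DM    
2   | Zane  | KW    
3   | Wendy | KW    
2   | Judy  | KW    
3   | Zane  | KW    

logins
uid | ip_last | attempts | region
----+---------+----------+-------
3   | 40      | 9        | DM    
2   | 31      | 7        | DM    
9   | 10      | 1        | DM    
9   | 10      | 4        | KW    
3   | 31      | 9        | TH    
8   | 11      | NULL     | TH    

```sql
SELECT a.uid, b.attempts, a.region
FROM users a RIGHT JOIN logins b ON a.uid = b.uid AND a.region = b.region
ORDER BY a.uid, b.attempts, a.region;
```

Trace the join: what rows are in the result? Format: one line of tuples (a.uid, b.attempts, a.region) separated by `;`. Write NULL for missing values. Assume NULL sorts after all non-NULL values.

(3, 9, TH); (NULL, 1, NULL); (NULL, 4, NULL); (NULL, 7, NULL); (NULL, 9, NULL); (NULL, NULL, NULL)

RIGHT JOIN keeps every row from `logins`; unmatched rows get NULL for `users`'s columns.
Matching on a.uid = b.uid AND a.region = b.region.
- a[0] uid=7, region=KW → no match.
- a[1] uid=5, region=BQ → no match.
- a[2] uid=3, region=TH → 1 match(es) in b → 1 row(s).
- a[3] uid=6, region=DM → no match.
- a[4] uid=2, region=KW → no match.
- a[5] uid=3, region=KW → no match.
- a[6] uid=2, region=KW → no match.
- a[7] uid=3, region=KW → no match.
- plus 5 unmatched b row(s), each kept with NULL a columns.
After projecting and ordering:
a.uid | b.attempts | a.region
3 | 9 | TH
NULL | 1 | NULL
NULL | 4 | NULL
NULL | 7 | NULL
NULL | 9 | NULL
NULL | NULL | NULL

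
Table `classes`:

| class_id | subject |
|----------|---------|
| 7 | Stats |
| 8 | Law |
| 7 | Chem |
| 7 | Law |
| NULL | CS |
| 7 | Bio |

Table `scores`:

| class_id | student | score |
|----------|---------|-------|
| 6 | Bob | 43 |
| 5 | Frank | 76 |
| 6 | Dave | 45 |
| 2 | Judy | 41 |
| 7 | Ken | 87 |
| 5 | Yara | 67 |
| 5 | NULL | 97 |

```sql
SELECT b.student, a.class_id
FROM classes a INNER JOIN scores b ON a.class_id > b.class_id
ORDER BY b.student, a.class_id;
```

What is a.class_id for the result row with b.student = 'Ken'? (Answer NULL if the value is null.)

INNER JOIN keeps only pairs where the ON condition holds.
Matching on a.class_id > b.class_id. A NULL in a compared column never satisfies the condition.
- a (class_id=7) pairs with 6 row(s) of b.
- a (class_id=8) pairs with 7 row(s) of b.
- a (class_id=7) pairs with 6 row(s) of b.
- a (class_id=7) pairs with 6 row(s) of b.
- a (class_id=NULL) has no partner → excluded.
- a (class_id=7) pairs with 6 row(s) of b.

8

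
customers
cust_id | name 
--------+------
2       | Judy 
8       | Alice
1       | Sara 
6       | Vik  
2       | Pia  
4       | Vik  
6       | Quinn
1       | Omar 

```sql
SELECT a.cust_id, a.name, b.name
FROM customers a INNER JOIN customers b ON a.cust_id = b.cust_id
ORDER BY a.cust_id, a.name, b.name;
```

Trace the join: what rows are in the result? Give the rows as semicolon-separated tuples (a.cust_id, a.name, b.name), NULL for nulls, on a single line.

(1, Omar, Omar); (1, Omar, Sara); (1, Sara, Omar); (1, Sara, Sara); (2, Judy, Judy); (2, Judy, Pia); (2, Pia, Judy); (2, Pia, Pia); (4, Vik, Vik); (6, Quinn, Quinn); (6, Quinn, Vik); (6, Vik, Quinn); (6, Vik, Vik); (8, Alice, Alice)

INNER JOIN keeps only pairs where the ON condition holds.
Matching on a.cust_id = b.cust_id.
Matched pairs: 14.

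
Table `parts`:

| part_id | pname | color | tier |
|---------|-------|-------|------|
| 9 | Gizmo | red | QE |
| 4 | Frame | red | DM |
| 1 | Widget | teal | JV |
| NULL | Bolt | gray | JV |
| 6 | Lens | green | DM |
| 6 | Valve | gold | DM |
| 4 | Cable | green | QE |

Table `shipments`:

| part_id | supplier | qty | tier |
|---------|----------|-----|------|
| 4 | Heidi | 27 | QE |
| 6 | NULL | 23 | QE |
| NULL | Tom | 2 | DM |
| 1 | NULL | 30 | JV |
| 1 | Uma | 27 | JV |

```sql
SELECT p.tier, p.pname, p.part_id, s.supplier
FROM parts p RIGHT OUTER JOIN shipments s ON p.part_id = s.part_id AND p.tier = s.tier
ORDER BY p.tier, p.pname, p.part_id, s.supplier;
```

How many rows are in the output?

RIGHT JOIN keeps every row from `shipments`; unmatched rows get NULL for `parts`'s columns.
Matching on p.part_id = s.part_id AND p.tier = s.tier. A NULL in a compared column never satisfies the condition.
- part_id=9, tier=QE: no matching s row.
- part_id=4, tier=DM: no matching s row.
- part_id=1, tier=JV: 2 matching s row(s), so 2 row(s) emitted.
- part_id=NULL, tier=JV: no matching s row.
- part_id=6, tier=DM: no matching s row.
- part_id=6, tier=DM: no matching s row.
- part_id=4, tier=QE: 1 matching s row(s), so 1 row(s) emitted.
- 2 s row(s) had no p match → kept, p columns NULL.
Total: 3 matched + 2 padded = 5 rows.

5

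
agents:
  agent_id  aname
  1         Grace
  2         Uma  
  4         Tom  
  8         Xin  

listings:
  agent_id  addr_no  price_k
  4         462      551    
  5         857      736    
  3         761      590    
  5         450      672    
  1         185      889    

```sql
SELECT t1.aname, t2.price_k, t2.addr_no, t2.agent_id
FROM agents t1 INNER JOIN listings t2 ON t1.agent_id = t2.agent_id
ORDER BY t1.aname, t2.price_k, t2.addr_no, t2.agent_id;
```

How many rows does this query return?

2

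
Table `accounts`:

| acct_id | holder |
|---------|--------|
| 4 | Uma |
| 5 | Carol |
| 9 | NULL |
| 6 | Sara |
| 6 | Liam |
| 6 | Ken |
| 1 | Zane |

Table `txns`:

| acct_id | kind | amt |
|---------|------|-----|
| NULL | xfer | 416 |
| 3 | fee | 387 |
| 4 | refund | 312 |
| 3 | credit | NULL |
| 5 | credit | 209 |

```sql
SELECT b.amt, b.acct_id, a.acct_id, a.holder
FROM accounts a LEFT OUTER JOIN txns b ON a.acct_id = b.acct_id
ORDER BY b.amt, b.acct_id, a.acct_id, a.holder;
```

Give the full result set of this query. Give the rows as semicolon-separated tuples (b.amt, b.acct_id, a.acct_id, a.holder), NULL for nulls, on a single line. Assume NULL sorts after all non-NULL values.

(209, 5, 5, Carol); (312, 4, 4, Uma); (NULL, NULL, 1, Zane); (NULL, NULL, 6, Ken); (NULL, NULL, 6, Liam); (NULL, NULL, 6, Sara); (NULL, NULL, 9, NULL)

LEFT JOIN keeps every row from `accounts`; unmatched rows get NULL for `txns`'s columns.
Matching on a.acct_id = b.acct_id. A NULL in a compared column never satisfies the condition.
- a (acct_id=4) pairs with 1 row(s) of b.
- a (acct_id=5) pairs with 1 row(s) of b.
- a (acct_id=9) has no partner → padded with NULL.
- a (acct_id=6) has no partner → padded with NULL.
- a (acct_id=6) has no partner → padded with NULL.
- a (acct_id=6) has no partner → padded with NULL.
- a (acct_id=1) has no partner → padded with NULL.
After projecting and ordering:
b.amt | b.acct_id | a.acct_id | a.holder
209 | 5 | 5 | Carol
312 | 4 | 4 | Uma
NULL | NULL | 1 | Zane
NULL | NULL | 6 | Ken
NULL | NULL | 6 | Liam
NULL | NULL | 6 | Sara
NULL | NULL | 9 | NULL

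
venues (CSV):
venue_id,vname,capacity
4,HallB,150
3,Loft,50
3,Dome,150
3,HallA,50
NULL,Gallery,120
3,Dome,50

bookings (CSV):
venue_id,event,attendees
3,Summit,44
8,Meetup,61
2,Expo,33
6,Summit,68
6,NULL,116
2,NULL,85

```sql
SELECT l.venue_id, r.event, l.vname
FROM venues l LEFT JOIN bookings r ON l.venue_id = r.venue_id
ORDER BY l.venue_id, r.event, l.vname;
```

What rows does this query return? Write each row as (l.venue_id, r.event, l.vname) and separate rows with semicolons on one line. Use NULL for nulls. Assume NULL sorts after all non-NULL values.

(3, Summit, Dome); (3, Summit, Dome); (3, Summit, HallA); (3, Summit, Loft); (4, NULL, HallB); (NULL, NULL, Gallery)

LEFT JOIN keeps every row from `venues`; unmatched rows get NULL for `bookings`'s columns.
Matching on l.venue_id = r.venue_id. A NULL in a compared column never satisfies the condition.
Matched pairs: 4; unmatched l rows kept: 2.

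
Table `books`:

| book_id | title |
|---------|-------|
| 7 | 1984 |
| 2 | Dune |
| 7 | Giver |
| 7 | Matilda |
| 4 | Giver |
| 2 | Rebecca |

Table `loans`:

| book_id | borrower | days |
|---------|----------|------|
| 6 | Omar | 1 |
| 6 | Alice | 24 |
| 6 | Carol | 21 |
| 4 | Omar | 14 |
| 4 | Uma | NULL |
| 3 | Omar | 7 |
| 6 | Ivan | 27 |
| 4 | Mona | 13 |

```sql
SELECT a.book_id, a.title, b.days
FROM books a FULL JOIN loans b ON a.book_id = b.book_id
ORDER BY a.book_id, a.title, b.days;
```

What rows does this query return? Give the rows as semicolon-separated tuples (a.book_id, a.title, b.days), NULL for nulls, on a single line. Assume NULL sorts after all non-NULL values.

FULL OUTER JOIN keeps every row from both sides; unmatched rows get NULL for the other side's columns.
Matching on a.book_id = b.book_id.
- a (book_id=7) has no partner → padded with NULL.
- a (book_id=2) has no partner → padded with NULL.
- a (book_id=7) has no partner → padded with NULL.
- a (book_id=7) has no partner → padded with NULL.
- a (book_id=4) pairs with 3 row(s) of b.
- a (book_id=2) has no partner → padded with NULL.
- 5 b row(s) had no a match → kept, a columns NULL.

(2, Dune, NULL); (2, Rebecca, NULL); (4, Giver, 13); (4, Giver, 14); (4, Giver, NULL); (7, 1984, NULL); (7, Giver, NULL); (7, Matilda, NULL); (NULL, NULL, 1); (NULL, NULL, 7); (NULL, NULL, 21); (NULL, NULL, 24); (NULL, NULL, 27)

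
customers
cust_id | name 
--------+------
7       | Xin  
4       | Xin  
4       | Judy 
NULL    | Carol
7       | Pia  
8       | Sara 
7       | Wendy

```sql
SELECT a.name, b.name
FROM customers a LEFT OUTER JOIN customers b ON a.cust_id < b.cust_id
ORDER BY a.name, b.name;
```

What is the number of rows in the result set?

13

LEFT JOIN keeps every row from `customers a`; unmatched rows get NULL for `customers b`'s columns.
Matching on a.cust_id < b.cust_id. A NULL in a compared column never satisfies the condition.
Matched pairs: 11; unmatched a rows kept: 2.
Total: 11 matched + 2 padded = 13 rows.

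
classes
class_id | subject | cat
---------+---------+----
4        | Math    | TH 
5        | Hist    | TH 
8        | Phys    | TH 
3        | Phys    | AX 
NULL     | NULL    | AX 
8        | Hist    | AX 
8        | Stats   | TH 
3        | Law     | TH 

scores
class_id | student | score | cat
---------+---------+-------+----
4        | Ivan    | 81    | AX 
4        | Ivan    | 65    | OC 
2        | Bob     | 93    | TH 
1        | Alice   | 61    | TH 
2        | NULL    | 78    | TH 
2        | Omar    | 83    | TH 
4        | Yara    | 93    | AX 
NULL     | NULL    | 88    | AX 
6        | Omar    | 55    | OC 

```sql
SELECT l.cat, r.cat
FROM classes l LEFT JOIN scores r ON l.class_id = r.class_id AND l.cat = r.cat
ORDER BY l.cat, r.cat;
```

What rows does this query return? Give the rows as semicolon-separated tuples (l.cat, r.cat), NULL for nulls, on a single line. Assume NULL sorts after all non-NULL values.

(AX, NULL); (AX, NULL); (AX, NULL); (TH, NULL); (TH, NULL); (TH, NULL); (TH, NULL); (TH, NULL)

LEFT JOIN keeps every row from `classes`; unmatched rows get NULL for `scores`'s columns.
Matching on l.class_id = r.class_id AND l.cat = r.cat. A NULL in a compared column never satisfies the condition.
Matched pairs: 0; unmatched l rows kept: 8.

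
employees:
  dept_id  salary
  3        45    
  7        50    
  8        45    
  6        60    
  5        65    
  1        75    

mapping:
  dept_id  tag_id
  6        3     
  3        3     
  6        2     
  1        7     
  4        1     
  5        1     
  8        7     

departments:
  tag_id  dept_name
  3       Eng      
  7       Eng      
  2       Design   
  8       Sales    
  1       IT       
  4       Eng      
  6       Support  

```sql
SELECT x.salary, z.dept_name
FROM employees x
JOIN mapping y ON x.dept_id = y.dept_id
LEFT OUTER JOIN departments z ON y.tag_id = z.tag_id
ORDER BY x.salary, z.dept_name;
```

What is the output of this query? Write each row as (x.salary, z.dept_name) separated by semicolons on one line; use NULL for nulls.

(45, Eng); (45, Eng); (60, Design); (60, Eng); (65, IT); (75, Eng)

Step 1 — x INNER JOIN y on dept_id → 6 row(s).
Then LEFT JOIN `departments z` on tag_id: each of those 6 rows is kept; rows whose y.tag_id has no match in z get NULL for z's columns.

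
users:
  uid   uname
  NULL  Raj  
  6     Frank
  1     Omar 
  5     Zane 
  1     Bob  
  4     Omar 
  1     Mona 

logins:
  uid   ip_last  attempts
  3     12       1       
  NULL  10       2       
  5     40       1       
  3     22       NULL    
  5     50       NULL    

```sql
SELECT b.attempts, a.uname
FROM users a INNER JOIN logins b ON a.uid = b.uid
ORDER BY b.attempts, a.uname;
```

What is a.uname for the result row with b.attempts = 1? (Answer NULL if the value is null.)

Zane

INNER JOIN keeps only pairs where the ON condition holds.
Matching on a.uid = b.uid. A NULL in a compared column never satisfies the condition.
- a row (uid=NULL): no match → dropped.
- a row (uid=6): no match → dropped.
- a row (uid=1): no match → dropped.
- a row (uid=5): matches 2 b row(s) → 2 output row(s).
- a row (uid=1): no match → dropped.
- a row (uid=4): no match → dropped.
- a row (uid=1): no match → dropped.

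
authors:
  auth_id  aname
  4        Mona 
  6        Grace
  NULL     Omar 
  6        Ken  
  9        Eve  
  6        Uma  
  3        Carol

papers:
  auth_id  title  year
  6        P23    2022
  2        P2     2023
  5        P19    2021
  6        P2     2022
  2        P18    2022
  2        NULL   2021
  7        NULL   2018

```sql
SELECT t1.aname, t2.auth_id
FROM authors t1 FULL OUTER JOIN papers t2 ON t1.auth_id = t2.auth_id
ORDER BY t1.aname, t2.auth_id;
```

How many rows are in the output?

15

FULL OUTER JOIN keeps every row from both sides; unmatched rows get NULL for the other side's columns.
Matching on t1.auth_id = t2.auth_id. A NULL in a compared column never satisfies the condition.
- auth_id=4: no t2 row matches, row kept with t2 columns NULL.
- auth_id=6: 2 matching t2 row(s), so 2 row(s) emitted.
- auth_id=NULL: no t2 row matches, row kept with t2 columns NULL.
- auth_id=6: 2 matching t2 row(s), so 2 row(s) emitted.
- auth_id=9: no t2 row matches, row kept with t2 columns NULL.
- auth_id=6: 2 matching t2 row(s), so 2 row(s) emitted.
- auth_id=3: no t2 row matches, row kept with t2 columns NULL.
- plus 5 unmatched t2 row(s), each kept with NULL t1 columns.
Total: 6 matched + 9 padded = 15 rows.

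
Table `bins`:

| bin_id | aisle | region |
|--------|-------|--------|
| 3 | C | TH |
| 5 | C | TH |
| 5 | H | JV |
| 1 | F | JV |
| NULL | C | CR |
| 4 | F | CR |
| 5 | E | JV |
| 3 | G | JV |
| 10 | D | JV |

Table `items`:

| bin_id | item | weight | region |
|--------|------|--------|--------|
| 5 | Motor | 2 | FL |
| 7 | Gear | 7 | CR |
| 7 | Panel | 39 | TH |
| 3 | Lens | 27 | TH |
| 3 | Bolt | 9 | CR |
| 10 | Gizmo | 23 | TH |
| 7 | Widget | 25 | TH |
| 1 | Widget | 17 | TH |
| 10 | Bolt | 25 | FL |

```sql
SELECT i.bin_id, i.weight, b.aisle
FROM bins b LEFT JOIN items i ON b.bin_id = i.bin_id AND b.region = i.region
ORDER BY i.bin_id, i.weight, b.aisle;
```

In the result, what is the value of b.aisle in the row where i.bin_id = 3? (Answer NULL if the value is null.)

C

LEFT JOIN keeps every row from `bins`; unmatched rows get NULL for `items`'s columns.
Matching on b.bin_id = i.bin_id AND b.region = i.region. A NULL in a compared column never satisfies the condition.
- b row (bin_id=3, region=TH): matches 1 i row(s) → 1 output row(s).
- b row (bin_id=5, region=TH): no match → kept, i columns NULL.
- b row (bin_id=5, region=JV): no match → kept, i columns NULL.
- b row (bin_id=1, region=JV): no match → kept, i columns NULL.
- b row (bin_id=NULL, region=CR): no match → kept, i columns NULL.
- b row (bin_id=4, region=CR): no match → kept, i columns NULL.
- b row (bin_id=5, region=JV): no match → kept, i columns NULL.
- b row (bin_id=3, region=JV): no match → kept, i columns NULL.
- b row (bin_id=10, region=JV): no match → kept, i columns NULL.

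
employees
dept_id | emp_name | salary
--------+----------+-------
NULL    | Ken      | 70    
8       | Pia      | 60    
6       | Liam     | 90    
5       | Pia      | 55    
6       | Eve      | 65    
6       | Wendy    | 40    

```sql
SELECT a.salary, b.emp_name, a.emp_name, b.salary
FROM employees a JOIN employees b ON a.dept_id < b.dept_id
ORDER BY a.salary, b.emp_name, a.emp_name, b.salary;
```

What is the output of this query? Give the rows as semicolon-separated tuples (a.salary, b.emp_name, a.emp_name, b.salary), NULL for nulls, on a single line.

(40, Pia, Wendy, 60); (55, Eve, Pia, 65); (55, Liam, Pia, 90); (55, Pia, Pia, 60); (55, Wendy, Pia, 40); (65, Pia, Eve, 60); (90, Pia, Liam, 60)

INNER JOIN keeps only pairs where the ON condition holds.
Matching on a.dept_id < b.dept_id. A NULL in a compared column never satisfies the condition.
- a[0] dept_id=NULL → no match; dropped.
- a[1] dept_id=8 → no match; dropped.
- a[2] dept_id=6 → 1 match(es) in b → 1 row(s).
- a[3] dept_id=5 → 4 match(es) in b → 4 row(s).
- a[4] dept_id=6 → 1 match(es) in b → 1 row(s).
- a[5] dept_id=6 → 1 match(es) in b → 1 row(s).
After projecting and ordering:
a.salary | b.emp_name | a.emp_name | b.salary
40 | Pia | Wendy | 60
55 | Eve | Pia | 65
55 | Liam | Pia | 90
55 | Pia | Pia | 60
55 | Wendy | Pia | 40
65 | Pia | Eve | 60
90 | Pia | Liam | 60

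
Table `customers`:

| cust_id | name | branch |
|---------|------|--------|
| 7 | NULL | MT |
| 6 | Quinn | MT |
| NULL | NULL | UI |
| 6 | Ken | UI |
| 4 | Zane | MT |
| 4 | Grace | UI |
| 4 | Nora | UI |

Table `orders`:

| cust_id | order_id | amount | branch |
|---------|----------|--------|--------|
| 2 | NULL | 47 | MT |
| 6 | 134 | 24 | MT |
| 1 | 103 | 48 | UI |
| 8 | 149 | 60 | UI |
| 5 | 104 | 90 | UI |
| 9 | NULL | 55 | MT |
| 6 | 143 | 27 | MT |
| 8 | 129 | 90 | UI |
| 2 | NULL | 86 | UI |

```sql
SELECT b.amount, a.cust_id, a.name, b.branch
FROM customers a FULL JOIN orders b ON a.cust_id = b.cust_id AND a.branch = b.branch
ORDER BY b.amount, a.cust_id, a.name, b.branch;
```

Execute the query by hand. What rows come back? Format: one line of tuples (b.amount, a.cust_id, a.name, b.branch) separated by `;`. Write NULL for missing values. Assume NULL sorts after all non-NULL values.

FULL OUTER JOIN keeps every row from both sides; unmatched rows get NULL for the other side's columns.
Matching on a.cust_id = b.cust_id AND a.branch = b.branch. A NULL in a compared column never satisfies the condition.
Matched pairs: 2; unmatched a rows kept: 6; unmatched b rows kept: 7.

(24, 6, Quinn, MT); (27, 6, Quinn, MT); (47, NULL, NULL, MT); (48, NULL, NULL, UI); (55, NULL, NULL, MT); (60, NULL, NULL, UI); (86, NULL, NULL, UI); (90, NULL, NULL, UI); (90, NULL, NULL, UI); (NULL, 4, Grace, NULL); (NULL, 4, Nora, NULL); (NULL, 4, Zane, NULL); (NULL, 6, Ken, NULL); (NULL, 7, NULL, NULL); (NULL, NULL, NULL, NULL)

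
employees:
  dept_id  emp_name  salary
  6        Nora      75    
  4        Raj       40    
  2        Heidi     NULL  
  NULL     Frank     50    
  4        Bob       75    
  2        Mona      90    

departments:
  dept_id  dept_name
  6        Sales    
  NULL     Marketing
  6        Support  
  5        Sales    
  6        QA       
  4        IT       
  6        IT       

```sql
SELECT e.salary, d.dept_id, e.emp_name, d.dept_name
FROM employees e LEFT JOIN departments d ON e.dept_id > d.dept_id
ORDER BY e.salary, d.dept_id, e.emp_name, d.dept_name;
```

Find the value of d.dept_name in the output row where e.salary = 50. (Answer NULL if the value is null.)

LEFT JOIN keeps every row from `employees`; unmatched rows get NULL for `departments`'s columns.
Matching on e.dept_id > d.dept_id. A NULL in a compared column never satisfies the condition.
- e (dept_id=6) pairs with 2 row(s) of d.
- e (dept_id=4) has no partner → padded with NULL.
- e (dept_id=2) has no partner → padded with NULL.
- e (dept_id=NULL) has no partner → padded with NULL.
- e (dept_id=4) has no partner → padded with NULL.
- e (dept_id=2) has no partner → padded with NULL.

NULL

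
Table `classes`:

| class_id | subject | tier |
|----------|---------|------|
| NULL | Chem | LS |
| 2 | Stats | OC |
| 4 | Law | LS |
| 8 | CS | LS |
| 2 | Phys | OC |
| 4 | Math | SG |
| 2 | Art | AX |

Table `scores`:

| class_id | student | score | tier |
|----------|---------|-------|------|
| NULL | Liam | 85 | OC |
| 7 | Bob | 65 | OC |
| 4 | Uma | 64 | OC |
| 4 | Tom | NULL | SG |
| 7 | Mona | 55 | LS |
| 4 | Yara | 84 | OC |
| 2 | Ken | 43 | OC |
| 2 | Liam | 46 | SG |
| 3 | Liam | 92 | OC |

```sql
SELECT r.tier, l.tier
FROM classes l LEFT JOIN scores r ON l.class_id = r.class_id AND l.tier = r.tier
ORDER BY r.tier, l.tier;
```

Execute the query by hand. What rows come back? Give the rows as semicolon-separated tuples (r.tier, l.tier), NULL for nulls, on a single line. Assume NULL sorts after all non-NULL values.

LEFT JOIN keeps every row from `classes`; unmatched rows get NULL for `scores`'s columns.
Matching on l.class_id = r.class_id AND l.tier = r.tier. A NULL in a compared column never satisfies the condition.
- l[0] class_id=NULL, tier=LS → no match; kept with NULLs on the r side.
- l[1] class_id=2, tier=OC → 1 match(es) in r → 1 row(s).
- l[2] class_id=4, tier=LS → no match; kept with NULLs on the r side.
- l[3] class_id=8, tier=LS → no match; kept with NULLs on the r side.
- l[4] class_id=2, tier=OC → 1 match(es) in r → 1 row(s).
- l[5] class_id=4, tier=SG → 1 match(es) in r → 1 row(s).
- l[6] class_id=2, tier=AX → no match; kept with NULLs on the r side.
After projecting and ordering:
r.tier | l.tier
OC | OC
OC | OC
SG | SG
NULL | AX
NULL | LS
NULL | LS
NULL | LS

(OC, OC); (OC, OC); (SG, SG); (NULL, AX); (NULL, LS); (NULL, LS); (NULL, LS)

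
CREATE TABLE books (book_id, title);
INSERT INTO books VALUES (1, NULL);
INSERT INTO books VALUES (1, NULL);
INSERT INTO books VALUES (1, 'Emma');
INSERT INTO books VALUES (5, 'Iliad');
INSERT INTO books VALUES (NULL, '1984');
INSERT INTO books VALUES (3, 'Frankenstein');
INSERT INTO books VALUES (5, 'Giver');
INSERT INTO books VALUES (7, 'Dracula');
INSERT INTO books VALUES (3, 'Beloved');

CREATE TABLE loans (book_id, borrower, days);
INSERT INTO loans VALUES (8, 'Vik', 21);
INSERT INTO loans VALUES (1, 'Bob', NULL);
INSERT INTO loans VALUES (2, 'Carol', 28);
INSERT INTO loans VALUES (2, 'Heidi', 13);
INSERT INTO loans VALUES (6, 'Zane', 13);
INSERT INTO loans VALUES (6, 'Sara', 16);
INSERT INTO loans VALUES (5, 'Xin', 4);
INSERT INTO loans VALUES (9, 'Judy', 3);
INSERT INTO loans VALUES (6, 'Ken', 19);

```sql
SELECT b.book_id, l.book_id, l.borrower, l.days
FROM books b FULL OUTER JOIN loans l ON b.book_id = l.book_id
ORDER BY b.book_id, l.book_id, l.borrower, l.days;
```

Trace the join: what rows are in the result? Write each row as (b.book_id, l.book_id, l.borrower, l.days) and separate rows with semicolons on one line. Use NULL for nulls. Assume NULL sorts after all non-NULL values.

(1, 1, Bob, NULL); (1, 1, Bob, NULL); (1, 1, Bob, NULL); (3, NULL, NULL, NULL); (3, NULL, NULL, NULL); (5, 5, Xin, 4); (5, 5, Xin, 4); (7, NULL, NULL, NULL); (NULL, 2, Carol, 28); (NULL, 2, Heidi, 13); (NULL, 6, Ken, 19); (NULL, 6, Sara, 16); (NULL, 6, Zane, 13); (NULL, 8, Vik, 21); (NULL, 9, Judy, 3); (NULL, NULL, NULL, NULL)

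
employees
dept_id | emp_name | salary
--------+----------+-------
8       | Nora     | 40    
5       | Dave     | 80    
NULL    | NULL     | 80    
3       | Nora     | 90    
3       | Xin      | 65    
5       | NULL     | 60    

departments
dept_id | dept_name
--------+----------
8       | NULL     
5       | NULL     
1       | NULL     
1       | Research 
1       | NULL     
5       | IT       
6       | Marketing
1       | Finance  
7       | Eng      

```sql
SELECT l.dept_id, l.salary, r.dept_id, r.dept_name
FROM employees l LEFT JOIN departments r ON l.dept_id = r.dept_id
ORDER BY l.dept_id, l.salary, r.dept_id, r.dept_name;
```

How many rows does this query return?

LEFT JOIN keeps every row from `employees`; unmatched rows get NULL for `departments`'s columns.
Matching on l.dept_id = r.dept_id. A NULL in a compared column never satisfies the condition.
- l row (dept_id=8): matches 1 r row(s) → 1 output row(s).
- l row (dept_id=5): matches 2 r row(s) → 2 output row(s).
- l row (dept_id=NULL): no match → kept, r columns NULL.
- l row (dept_id=3): no match → kept, r columns NULL.
- l row (dept_id=3): no match → kept, r columns NULL.
- l row (dept_id=5): matches 2 r row(s) → 2 output row(s).
Total: 5 matched + 3 padded = 8 rows.

8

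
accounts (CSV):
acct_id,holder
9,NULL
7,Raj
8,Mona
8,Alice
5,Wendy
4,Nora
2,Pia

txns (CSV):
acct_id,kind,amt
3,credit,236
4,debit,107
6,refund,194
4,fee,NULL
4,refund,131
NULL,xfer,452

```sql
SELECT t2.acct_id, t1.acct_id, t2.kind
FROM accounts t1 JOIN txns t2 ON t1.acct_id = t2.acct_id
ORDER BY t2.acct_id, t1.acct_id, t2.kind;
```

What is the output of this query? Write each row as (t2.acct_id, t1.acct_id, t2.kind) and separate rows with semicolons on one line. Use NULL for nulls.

INNER JOIN keeps only pairs where the ON condition holds.
Matching on t1.acct_id = t2.acct_id. A NULL in a compared column never satisfies the condition.
- t1 row (acct_id=9): no match → dropped.
- t1 row (acct_id=7): no match → dropped.
- t1 row (acct_id=8): no match → dropped.
- t1 row (acct_id=8): no match → dropped.
- t1 row (acct_id=5): no match → dropped.
- t1 row (acct_id=4): matches 3 t2 row(s) → 3 output row(s).
- t1 row (acct_id=2): no match → dropped.
After projecting and ordering:
t2.acct_id | t1.acct_id | t2.kind
4 | 4 | debit
4 | 4 | fee
4 | 4 | refund

(4, 4, debit); (4, 4, fee); (4, 4, refund)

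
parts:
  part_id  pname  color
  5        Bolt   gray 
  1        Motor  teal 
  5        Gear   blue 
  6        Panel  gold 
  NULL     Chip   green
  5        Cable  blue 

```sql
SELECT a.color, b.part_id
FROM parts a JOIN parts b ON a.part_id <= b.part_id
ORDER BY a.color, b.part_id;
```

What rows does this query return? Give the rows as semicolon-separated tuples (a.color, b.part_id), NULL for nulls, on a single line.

(blue, 5); (blue, 5); (blue, 5); (blue, 5); (blue, 5); (blue, 5); (blue, 6); (blue, 6); (gold, 6); (gray, 5); (gray, 5); (gray, 5); (gray, 6); (teal, 1); (teal, 5); (teal, 5); (teal, 5); (teal, 6)

INNER JOIN keeps only pairs where the ON condition holds.
Matching on a.part_id <= b.part_id. A NULL in a compared column never satisfies the condition.
Matched pairs: 18.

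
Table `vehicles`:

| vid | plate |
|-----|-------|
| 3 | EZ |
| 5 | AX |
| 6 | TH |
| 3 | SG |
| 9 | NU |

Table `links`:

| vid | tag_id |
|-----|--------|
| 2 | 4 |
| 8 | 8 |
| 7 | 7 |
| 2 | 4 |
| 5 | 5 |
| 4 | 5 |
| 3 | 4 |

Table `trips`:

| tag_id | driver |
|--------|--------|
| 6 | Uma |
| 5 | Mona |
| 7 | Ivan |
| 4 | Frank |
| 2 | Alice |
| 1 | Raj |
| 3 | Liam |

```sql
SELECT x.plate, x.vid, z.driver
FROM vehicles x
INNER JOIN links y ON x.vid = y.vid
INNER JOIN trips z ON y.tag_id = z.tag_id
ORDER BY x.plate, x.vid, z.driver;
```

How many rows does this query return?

3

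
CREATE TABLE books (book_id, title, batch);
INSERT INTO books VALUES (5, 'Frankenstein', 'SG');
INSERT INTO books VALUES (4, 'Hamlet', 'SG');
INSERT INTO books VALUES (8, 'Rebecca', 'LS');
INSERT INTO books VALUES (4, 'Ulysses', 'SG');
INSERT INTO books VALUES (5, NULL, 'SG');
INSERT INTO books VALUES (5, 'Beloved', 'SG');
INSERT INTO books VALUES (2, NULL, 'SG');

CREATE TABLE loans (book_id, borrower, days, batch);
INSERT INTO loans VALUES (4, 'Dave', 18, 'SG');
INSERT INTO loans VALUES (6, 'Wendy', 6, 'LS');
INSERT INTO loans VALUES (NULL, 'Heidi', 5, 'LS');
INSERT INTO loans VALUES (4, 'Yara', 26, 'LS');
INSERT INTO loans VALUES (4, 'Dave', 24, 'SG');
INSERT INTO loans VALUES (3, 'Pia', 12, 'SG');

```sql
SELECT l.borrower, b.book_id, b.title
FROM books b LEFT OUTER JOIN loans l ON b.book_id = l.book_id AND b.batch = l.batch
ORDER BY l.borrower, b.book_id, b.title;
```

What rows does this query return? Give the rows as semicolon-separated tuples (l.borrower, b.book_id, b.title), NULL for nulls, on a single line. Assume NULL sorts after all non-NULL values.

(Dave, 4, Hamlet); (Dave, 4, Hamlet); (Dave, 4, Ulysses); (Dave, 4, Ulysses); (NULL, 2, NULL); (NULL, 5, Beloved); (NULL, 5, Frankenstein); (NULL, 5, NULL); (NULL, 8, Rebecca)

LEFT JOIN keeps every row from `books`; unmatched rows get NULL for `loans`'s columns.
Matching on b.book_id = l.book_id AND b.batch = l.batch. A NULL in a compared column never satisfies the condition.
- b (book_id=5, batch=SG) has no partner → padded with NULL.
- b (book_id=4, batch=SG) pairs with 2 row(s) of l.
- b (book_id=8, batch=LS) has no partner → padded with NULL.
- b (book_id=4, batch=SG) pairs with 2 row(s) of l.
- b (book_id=5, batch=SG) has no partner → padded with NULL.
- b (book_id=5, batch=SG) has no partner → padded with NULL.
- b (book_id=2, batch=SG) has no partner → padded with NULL.
After projecting and ordering:
l.borrower | b.book_id | b.title
Dave | 4 | Hamlet
Dave | 4 | Hamlet
Dave | 4 | Ulysses
Dave | 4 | Ulysses
NULL | 2 | NULL
NULL | 5 | Beloved
NULL | 5 | Frankenstein
NULL | 5 | NULL
NULL | 8 | Rebecca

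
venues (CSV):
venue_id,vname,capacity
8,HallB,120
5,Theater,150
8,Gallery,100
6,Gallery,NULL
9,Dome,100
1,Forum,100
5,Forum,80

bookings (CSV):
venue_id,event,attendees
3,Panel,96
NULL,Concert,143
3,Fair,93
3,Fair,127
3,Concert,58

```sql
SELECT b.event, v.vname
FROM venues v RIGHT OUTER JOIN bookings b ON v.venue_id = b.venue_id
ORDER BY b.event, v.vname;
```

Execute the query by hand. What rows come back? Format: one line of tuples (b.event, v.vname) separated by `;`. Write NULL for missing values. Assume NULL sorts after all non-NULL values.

(Concert, NULL); (Concert, NULL); (Fair, NULL); (Fair, NULL); (Panel, NULL)

RIGHT JOIN keeps every row from `bookings`; unmatched rows get NULL for `venues`'s columns.
Matching on v.venue_id = b.venue_id. A NULL in a compared column never satisfies the condition.
- v row (venue_id=8): no match.
- v row (venue_id=5): no match.
- v row (venue_id=8): no match.
- v row (venue_id=6): no match.
- v row (venue_id=9): no match.
- v row (venue_id=1): no match.
- v row (venue_id=5): no match.
- 5 b row(s) had no v match → kept, v columns NULL.
After projecting and ordering:
b.event | v.vname
Concert | NULL
Concert | NULL
Fair | NULL
Fair | NULL
Panel | NULL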